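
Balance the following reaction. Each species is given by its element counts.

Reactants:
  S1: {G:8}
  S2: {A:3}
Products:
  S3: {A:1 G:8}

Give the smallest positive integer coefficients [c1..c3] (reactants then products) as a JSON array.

A: 3·0+1·3 = 3 | 3·1 = 3
G: 3·8+1·0 = 24 | 3·8 = 24
gcd(3,1,3) = 1

Coefficients: [3, 1, 3]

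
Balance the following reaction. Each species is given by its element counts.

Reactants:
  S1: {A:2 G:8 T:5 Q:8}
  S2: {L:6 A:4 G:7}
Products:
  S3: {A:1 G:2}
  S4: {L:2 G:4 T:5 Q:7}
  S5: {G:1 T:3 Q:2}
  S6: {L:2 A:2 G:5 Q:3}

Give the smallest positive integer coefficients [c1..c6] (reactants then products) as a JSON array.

Coefficients: [4, 2, 6, 1, 5, 5]

L: 4·0+2·6 = 12 | 6·0+1·2+5·0+5·2 = 12
A: 4·2+2·4 = 16 | 6·1+1·0+5·0+5·2 = 16
G: 4·8+2·7 = 46 | 6·2+1·4+5·1+5·5 = 46
T: 4·5+2·0 = 20 | 6·0+1·5+5·3+5·0 = 20
Q: 4·8+2·0 = 32 | 6·0+1·7+5·2+5·3 = 32
gcd(4,2,6,1,5,5) = 1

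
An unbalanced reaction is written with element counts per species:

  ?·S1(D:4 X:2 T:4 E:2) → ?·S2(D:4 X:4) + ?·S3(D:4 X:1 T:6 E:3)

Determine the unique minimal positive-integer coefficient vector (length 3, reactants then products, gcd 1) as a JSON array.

Coefficients: [3, 1, 2]

D: 3·4 = 12 | 1·4+2·4 = 12
X: 3·2 = 6 | 1·4+2·1 = 6
T: 3·4 = 12 | 1·0+2·6 = 12
E: 3·2 = 6 | 1·0+2·3 = 6
gcd(3,1,2) = 1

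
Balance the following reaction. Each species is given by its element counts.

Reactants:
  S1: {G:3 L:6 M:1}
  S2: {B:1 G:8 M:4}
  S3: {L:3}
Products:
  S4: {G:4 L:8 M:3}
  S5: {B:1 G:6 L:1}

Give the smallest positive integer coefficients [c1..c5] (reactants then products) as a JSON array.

Coefficients: [6, 3, 5, 6, 3]

B: 6·0+3·1+5·0 = 3 | 6·0+3·1 = 3
G: 6·3+3·8+5·0 = 42 | 6·4+3·6 = 42
L: 6·6+3·0+5·3 = 51 | 6·8+3·1 = 51
M: 6·1+3·4+5·0 = 18 | 6·3+3·0 = 18
gcd(6,3,5,6,3) = 1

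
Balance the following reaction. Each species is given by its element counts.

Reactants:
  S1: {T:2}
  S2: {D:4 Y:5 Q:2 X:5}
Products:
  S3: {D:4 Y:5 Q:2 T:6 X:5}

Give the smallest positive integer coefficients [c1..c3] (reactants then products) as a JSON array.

Coefficients: [3, 1, 1]

D: 3·0+1·4 = 4 | 1·4 = 4
Y: 3·0+1·5 = 5 | 1·5 = 5
Q: 3·0+1·2 = 2 | 1·2 = 2
T: 3·2+1·0 = 6 | 1·6 = 6
X: 3·0+1·5 = 5 | 1·5 = 5
gcd(3,1,1) = 1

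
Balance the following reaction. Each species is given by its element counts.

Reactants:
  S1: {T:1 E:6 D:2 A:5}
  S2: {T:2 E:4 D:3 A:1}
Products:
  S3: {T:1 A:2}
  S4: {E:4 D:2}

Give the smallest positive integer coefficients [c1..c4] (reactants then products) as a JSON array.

T: 2·1+2·2 = 6 | 6·1+5·0 = 6
E: 2·6+2·4 = 20 | 6·0+5·4 = 20
D: 2·2+2·3 = 10 | 6·0+5·2 = 10
A: 2·5+2·1 = 12 | 6·2+5·0 = 12
gcd(2,2,6,5) = 1

Coefficients: [2, 2, 6, 5]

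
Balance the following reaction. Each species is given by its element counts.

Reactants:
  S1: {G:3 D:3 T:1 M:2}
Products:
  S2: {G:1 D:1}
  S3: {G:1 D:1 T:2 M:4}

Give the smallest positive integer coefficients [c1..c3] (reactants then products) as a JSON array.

Coefficients: [2, 5, 1]

G: 2·3 = 6 | 5·1+1·1 = 6
D: 2·3 = 6 | 5·1+1·1 = 6
T: 2·1 = 2 | 5·0+1·2 = 2
M: 2·2 = 4 | 5·0+1·4 = 4
gcd(2,5,1) = 1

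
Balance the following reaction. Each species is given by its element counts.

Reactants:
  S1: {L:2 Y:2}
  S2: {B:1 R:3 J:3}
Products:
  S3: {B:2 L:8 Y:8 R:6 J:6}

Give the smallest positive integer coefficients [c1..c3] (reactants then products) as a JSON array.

B: 4·0+2·1 = 2 | 1·2 = 2
L: 4·2+2·0 = 8 | 1·8 = 8
Y: 4·2+2·0 = 8 | 1·8 = 8
R: 4·0+2·3 = 6 | 1·6 = 6
J: 4·0+2·3 = 6 | 1·6 = 6
gcd(4,2,1) = 1

Coefficients: [4, 2, 1]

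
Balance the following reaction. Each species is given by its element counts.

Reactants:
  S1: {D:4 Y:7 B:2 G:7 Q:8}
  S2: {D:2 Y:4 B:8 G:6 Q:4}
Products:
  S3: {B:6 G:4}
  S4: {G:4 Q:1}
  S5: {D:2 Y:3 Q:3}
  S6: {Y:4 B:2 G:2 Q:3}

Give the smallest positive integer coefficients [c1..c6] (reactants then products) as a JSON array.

D: 2·4+2·2 = 12 | 3·0+3·0+6·2+1·0 = 12
Y: 2·7+2·4 = 22 | 3·0+3·0+6·3+1·4 = 22
B: 2·2+2·8 = 20 | 3·6+3·0+6·0+1·2 = 20
G: 2·7+2·6 = 26 | 3·4+3·4+6·0+1·2 = 26
Q: 2·8+2·4 = 24 | 3·0+3·1+6·3+1·3 = 24
gcd(2,2,3,3,6,1) = 1

Coefficients: [2, 2, 3, 3, 6, 1]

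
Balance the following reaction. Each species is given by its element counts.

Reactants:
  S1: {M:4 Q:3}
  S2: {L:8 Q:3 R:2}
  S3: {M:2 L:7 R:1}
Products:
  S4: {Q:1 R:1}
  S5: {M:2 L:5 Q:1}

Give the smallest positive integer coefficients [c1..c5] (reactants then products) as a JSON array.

M: 1·4+1·0+1·2 = 6 | 3·0+3·2 = 6
L: 1·0+1·8+1·7 = 15 | 3·0+3·5 = 15
Q: 1·3+1·3+1·0 = 6 | 3·1+3·1 = 6
R: 1·0+1·2+1·1 = 3 | 3·1+3·0 = 3
gcd(1,1,1,3,3) = 1

Coefficients: [1, 1, 1, 3, 3]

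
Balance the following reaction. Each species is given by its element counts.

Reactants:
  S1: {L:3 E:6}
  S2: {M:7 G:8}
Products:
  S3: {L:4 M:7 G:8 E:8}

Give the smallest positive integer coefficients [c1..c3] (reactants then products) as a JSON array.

L: 4·3+3·0 = 12 | 3·4 = 12
M: 4·0+3·7 = 21 | 3·7 = 21
G: 4·0+3·8 = 24 | 3·8 = 24
E: 4·6+3·0 = 24 | 3·8 = 24
gcd(4,3,3) = 1

Coefficients: [4, 3, 3]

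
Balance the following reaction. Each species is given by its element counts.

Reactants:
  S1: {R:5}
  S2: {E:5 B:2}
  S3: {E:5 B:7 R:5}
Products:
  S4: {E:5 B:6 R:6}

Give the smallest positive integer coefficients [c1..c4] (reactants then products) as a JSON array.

E: 2·0+1·5+4·5 = 25 | 5·5 = 25
B: 2·0+1·2+4·7 = 30 | 5·6 = 30
R: 2·5+1·0+4·5 = 30 | 5·6 = 30
gcd(2,1,4,5) = 1

Coefficients: [2, 1, 4, 5]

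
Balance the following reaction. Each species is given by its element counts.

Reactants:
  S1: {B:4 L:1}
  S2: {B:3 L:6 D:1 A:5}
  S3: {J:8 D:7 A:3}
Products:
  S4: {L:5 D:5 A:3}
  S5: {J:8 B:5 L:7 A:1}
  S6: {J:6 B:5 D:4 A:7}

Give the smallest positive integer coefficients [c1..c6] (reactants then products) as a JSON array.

Coefficients: [3, 6, 5, 5, 2, 4]

J: 3·0+6·0+5·8 = 40 | 5·0+2·8+4·6 = 40
B: 3·4+6·3+5·0 = 30 | 5·0+2·5+4·5 = 30
L: 3·1+6·6+5·0 = 39 | 5·5+2·7+4·0 = 39
D: 3·0+6·1+5·7 = 41 | 5·5+2·0+4·4 = 41
A: 3·0+6·5+5·3 = 45 | 5·3+2·1+4·7 = 45
gcd(3,6,5,5,2,4) = 1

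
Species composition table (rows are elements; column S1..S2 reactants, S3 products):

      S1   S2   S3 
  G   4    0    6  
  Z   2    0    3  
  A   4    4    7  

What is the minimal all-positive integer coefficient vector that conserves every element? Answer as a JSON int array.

G: 6·4+1·0 = 24 | 4·6 = 24
Z: 6·2+1·0 = 12 | 4·3 = 12
A: 6·4+1·4 = 28 | 4·7 = 28
gcd(6,1,4) = 1

Coefficients: [6, 1, 4]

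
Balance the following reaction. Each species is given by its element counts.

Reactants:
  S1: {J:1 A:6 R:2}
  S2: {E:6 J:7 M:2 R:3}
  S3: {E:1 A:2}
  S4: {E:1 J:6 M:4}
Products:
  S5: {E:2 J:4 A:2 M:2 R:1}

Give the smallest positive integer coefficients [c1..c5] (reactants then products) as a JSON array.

E: 1·0+1·6+2·1+2·1 = 10 | 5·2 = 10
J: 1·1+1·7+2·0+2·6 = 20 | 5·4 = 20
A: 1·6+1·0+2·2+2·0 = 10 | 5·2 = 10
M: 1·0+1·2+2·0+2·4 = 10 | 5·2 = 10
R: 1·2+1·3+2·0+2·0 = 5 | 5·1 = 5
gcd(1,1,2,2,5) = 1

Coefficients: [1, 1, 2, 2, 5]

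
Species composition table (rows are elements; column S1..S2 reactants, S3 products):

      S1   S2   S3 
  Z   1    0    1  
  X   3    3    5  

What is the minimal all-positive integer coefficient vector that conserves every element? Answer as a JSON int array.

Coefficients: [3, 2, 3]

Z: 3·1+2·0 = 3 | 3·1 = 3
X: 3·3+2·3 = 15 | 3·5 = 15
gcd(3,2,3) = 1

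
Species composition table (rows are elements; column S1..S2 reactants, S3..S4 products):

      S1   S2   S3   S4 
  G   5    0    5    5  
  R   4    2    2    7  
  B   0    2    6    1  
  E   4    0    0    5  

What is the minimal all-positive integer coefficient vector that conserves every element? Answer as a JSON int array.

G: 5·5+5·0 = 25 | 1·5+4·5 = 25
R: 5·4+5·2 = 30 | 1·2+4·7 = 30
B: 5·0+5·2 = 10 | 1·6+4·1 = 10
E: 5·4+5·0 = 20 | 1·0+4·5 = 20
gcd(5,5,1,4) = 1

Coefficients: [5, 5, 1, 4]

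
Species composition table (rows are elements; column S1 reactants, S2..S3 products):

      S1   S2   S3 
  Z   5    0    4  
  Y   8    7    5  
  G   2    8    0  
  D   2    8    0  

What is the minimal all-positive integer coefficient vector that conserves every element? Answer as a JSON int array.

Coefficients: [4, 1, 5]

Z: 4·5 = 20 | 1·0+5·4 = 20
Y: 4·8 = 32 | 1·7+5·5 = 32
G: 4·2 = 8 | 1·8+5·0 = 8
D: 4·2 = 8 | 1·8+5·0 = 8
gcd(4,1,5) = 1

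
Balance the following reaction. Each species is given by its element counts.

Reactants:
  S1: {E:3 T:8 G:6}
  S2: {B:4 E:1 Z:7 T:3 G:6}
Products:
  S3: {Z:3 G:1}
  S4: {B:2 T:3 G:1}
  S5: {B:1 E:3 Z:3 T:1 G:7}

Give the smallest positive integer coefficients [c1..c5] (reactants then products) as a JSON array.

B: 1·0+3·4 = 12 | 5·0+5·2+2·1 = 12
E: 1·3+3·1 = 6 | 5·0+5·0+2·3 = 6
Z: 1·0+3·7 = 21 | 5·3+5·0+2·3 = 21
T: 1·8+3·3 = 17 | 5·0+5·3+2·1 = 17
G: 1·6+3·6 = 24 | 5·1+5·1+2·7 = 24
gcd(1,3,5,5,2) = 1

Coefficients: [1, 3, 5, 5, 2]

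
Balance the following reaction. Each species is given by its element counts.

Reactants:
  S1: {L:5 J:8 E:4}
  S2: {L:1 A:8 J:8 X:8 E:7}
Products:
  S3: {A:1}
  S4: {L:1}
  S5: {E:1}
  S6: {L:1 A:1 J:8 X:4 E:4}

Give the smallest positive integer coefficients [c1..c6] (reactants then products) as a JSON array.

Coefficients: [1, 1, 6, 4, 3, 2]

L: 1·5+1·1 = 6 | 6·0+4·1+3·0+2·1 = 6
A: 1·0+1·8 = 8 | 6·1+4·0+3·0+2·1 = 8
J: 1·8+1·8 = 16 | 6·0+4·0+3·0+2·8 = 16
X: 1·0+1·8 = 8 | 6·0+4·0+3·0+2·4 = 8
E: 1·4+1·7 = 11 | 6·0+4·0+3·1+2·4 = 11
gcd(1,1,6,4,3,2) = 1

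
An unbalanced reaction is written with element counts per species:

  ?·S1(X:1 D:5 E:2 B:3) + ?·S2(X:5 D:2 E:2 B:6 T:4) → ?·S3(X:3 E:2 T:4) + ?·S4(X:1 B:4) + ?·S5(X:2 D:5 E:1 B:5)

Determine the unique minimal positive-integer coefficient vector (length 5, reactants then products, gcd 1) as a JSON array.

Coefficients: [2, 5, 5, 4, 4]

X: 2·1+5·5 = 27 | 5·3+4·1+4·2 = 27
D: 2·5+5·2 = 20 | 5·0+4·0+4·5 = 20
E: 2·2+5·2 = 14 | 5·2+4·0+4·1 = 14
B: 2·3+5·6 = 36 | 5·0+4·4+4·5 = 36
T: 2·0+5·4 = 20 | 5·4+4·0+4·0 = 20
gcd(2,5,5,4,4) = 1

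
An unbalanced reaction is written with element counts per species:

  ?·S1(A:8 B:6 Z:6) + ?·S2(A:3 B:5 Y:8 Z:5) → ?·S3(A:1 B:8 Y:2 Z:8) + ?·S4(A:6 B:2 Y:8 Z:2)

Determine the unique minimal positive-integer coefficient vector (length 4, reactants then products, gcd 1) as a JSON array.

A: 2·8+6·3 = 34 | 4·1+5·6 = 34
B: 2·6+6·5 = 42 | 4·8+5·2 = 42
Y: 2·0+6·8 = 48 | 4·2+5·8 = 48
Z: 2·6+6·5 = 42 | 4·8+5·2 = 42
gcd(2,6,4,5) = 1

Coefficients: [2, 6, 4, 5]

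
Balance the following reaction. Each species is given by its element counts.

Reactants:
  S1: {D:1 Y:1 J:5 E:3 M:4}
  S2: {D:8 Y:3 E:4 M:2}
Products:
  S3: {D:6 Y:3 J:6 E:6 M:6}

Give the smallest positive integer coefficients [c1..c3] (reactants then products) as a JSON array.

Coefficients: [6, 3, 5]

D: 6·1+3·8 = 30 | 5·6 = 30
Y: 6·1+3·3 = 15 | 5·3 = 15
J: 6·5+3·0 = 30 | 5·6 = 30
E: 6·3+3·4 = 30 | 5·6 = 30
M: 6·4+3·2 = 30 | 5·6 = 30
gcd(6,3,5) = 1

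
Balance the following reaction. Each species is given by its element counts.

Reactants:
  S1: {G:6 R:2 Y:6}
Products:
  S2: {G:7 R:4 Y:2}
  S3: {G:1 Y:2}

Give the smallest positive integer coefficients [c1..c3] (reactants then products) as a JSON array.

Coefficients: [2, 1, 5]

G: 2·6 = 12 | 1·7+5·1 = 12
R: 2·2 = 4 | 1·4+5·0 = 4
Y: 2·6 = 12 | 1·2+5·2 = 12
gcd(2,1,5) = 1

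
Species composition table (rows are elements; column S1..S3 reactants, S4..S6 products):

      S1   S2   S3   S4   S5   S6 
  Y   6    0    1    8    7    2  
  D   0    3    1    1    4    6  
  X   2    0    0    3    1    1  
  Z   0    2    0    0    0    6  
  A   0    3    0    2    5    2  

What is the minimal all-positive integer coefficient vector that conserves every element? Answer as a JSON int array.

Coefficients: [5, 6, 4, 2, 2, 2]

Y: 5·6+6·0+4·1 = 34 | 2·8+2·7+2·2 = 34
D: 5·0+6·3+4·1 = 22 | 2·1+2·4+2·6 = 22
X: 5·2+6·0+4·0 = 10 | 2·3+2·1+2·1 = 10
Z: 5·0+6·2+4·0 = 12 | 2·0+2·0+2·6 = 12
A: 5·0+6·3+4·0 = 18 | 2·2+2·5+2·2 = 18
gcd(5,6,4,2,2,2) = 1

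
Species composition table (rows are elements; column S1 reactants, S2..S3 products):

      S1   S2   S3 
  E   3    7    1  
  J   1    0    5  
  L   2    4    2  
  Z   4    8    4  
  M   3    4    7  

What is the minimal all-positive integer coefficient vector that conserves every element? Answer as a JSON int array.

E: 5·3 = 15 | 2·7+1·1 = 15
J: 5·1 = 5 | 2·0+1·5 = 5
L: 5·2 = 10 | 2·4+1·2 = 10
Z: 5·4 = 20 | 2·8+1·4 = 20
M: 5·3 = 15 | 2·4+1·7 = 15
gcd(5,2,1) = 1

Coefficients: [5, 2, 1]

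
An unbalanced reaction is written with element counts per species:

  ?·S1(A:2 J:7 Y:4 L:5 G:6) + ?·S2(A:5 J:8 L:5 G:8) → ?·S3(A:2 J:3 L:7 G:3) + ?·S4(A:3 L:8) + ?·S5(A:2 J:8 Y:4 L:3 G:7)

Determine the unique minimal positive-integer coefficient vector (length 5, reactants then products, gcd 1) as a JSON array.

A: 5·2+1·5 = 15 | 1·2+1·3+5·2 = 15
J: 5·7+1·8 = 43 | 1·3+1·0+5·8 = 43
Y: 5·4+1·0 = 20 | 1·0+1·0+5·4 = 20
L: 5·5+1·5 = 30 | 1·7+1·8+5·3 = 30
G: 5·6+1·8 = 38 | 1·3+1·0+5·7 = 38
gcd(5,1,1,1,5) = 1

Coefficients: [5, 1, 1, 1, 5]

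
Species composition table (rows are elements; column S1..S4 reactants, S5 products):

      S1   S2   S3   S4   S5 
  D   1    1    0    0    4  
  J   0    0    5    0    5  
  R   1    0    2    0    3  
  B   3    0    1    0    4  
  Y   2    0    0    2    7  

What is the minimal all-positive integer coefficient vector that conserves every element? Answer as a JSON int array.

D: 2·1+6·1+2·0+5·0 = 8 | 2·4 = 8
J: 2·0+6·0+2·5+5·0 = 10 | 2·5 = 10
R: 2·1+6·0+2·2+5·0 = 6 | 2·3 = 6
B: 2·3+6·0+2·1+5·0 = 8 | 2·4 = 8
Y: 2·2+6·0+2·0+5·2 = 14 | 2·7 = 14
gcd(2,6,2,5,2) = 1

Coefficients: [2, 6, 2, 5, 2]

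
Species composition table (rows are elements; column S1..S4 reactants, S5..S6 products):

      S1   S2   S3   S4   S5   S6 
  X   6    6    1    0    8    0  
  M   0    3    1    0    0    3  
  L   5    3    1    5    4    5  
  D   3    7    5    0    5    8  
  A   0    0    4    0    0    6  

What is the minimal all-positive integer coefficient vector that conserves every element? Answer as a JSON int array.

X: 1·6+2·6+6·1+3·0 = 24 | 3·8+4·0 = 24
M: 1·0+2·3+6·1+3·0 = 12 | 3·0+4·3 = 12
L: 1·5+2·3+6·1+3·5 = 32 | 3·4+4·5 = 32
D: 1·3+2·7+6·5+3·0 = 47 | 3·5+4·8 = 47
A: 1·0+2·0+6·4+3·0 = 24 | 3·0+4·6 = 24
gcd(1,2,6,3,3,4) = 1

Coefficients: [1, 2, 6, 3, 3, 4]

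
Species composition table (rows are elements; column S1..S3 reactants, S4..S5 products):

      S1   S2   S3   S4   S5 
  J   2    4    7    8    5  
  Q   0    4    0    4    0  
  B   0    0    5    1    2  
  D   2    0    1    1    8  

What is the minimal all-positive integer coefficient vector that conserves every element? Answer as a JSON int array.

J: 5·2+3·4+1·7 = 29 | 3·8+1·5 = 29
Q: 5·0+3·4+1·0 = 12 | 3·4+1·0 = 12
B: 5·0+3·0+1·5 = 5 | 3·1+1·2 = 5
D: 5·2+3·0+1·1 = 11 | 3·1+1·8 = 11
gcd(5,3,1,3,1) = 1

Coefficients: [5, 3, 1, 3, 1]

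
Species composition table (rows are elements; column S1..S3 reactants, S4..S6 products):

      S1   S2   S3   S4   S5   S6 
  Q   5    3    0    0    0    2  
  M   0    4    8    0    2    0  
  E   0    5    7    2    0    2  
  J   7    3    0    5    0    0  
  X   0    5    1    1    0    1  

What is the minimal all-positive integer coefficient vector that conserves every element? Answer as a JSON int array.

Q: 1·5+1·3+1·0 = 8 | 2·0+6·0+4·2 = 8
M: 1·0+1·4+1·8 = 12 | 2·0+6·2+4·0 = 12
E: 1·0+1·5+1·7 = 12 | 2·2+6·0+4·2 = 12
J: 1·7+1·3+1·0 = 10 | 2·5+6·0+4·0 = 10
X: 1·0+1·5+1·1 = 6 | 2·1+6·0+4·1 = 6
gcd(1,1,1,2,6,4) = 1

Coefficients: [1, 1, 1, 2, 6, 4]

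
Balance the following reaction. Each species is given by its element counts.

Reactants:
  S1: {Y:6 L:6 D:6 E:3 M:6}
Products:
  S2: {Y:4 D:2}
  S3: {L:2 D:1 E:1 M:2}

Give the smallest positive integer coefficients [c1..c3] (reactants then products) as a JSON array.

Coefficients: [2, 3, 6]

Y: 2·6 = 12 | 3·4+6·0 = 12
L: 2·6 = 12 | 3·0+6·2 = 12
D: 2·6 = 12 | 3·2+6·1 = 12
E: 2·3 = 6 | 3·0+6·1 = 6
M: 2·6 = 12 | 3·0+6·2 = 12
gcd(2,3,6) = 1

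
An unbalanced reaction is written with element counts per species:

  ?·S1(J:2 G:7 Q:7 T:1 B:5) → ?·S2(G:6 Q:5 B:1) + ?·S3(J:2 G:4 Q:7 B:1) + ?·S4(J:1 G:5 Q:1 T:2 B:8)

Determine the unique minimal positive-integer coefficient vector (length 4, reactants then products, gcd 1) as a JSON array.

Coefficients: [4, 1, 3, 2]

J: 4·2 = 8 | 1·0+3·2+2·1 = 8
G: 4·7 = 28 | 1·6+3·4+2·5 = 28
Q: 4·7 = 28 | 1·5+3·7+2·1 = 28
T: 4·1 = 4 | 1·0+3·0+2·2 = 4
B: 4·5 = 20 | 1·1+3·1+2·8 = 20
gcd(4,1,3,2) = 1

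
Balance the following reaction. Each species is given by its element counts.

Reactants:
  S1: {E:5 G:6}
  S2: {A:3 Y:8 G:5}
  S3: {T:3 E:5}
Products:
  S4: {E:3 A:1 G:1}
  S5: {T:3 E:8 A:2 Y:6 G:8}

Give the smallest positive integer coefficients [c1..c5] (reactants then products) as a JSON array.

T: 3·0+3·0+4·3 = 12 | 1·0+4·3 = 12
E: 3·5+3·0+4·5 = 35 | 1·3+4·8 = 35
A: 3·0+3·3+4·0 = 9 | 1·1+4·2 = 9
Y: 3·0+3·8+4·0 = 24 | 1·0+4·6 = 24
G: 3·6+3·5+4·0 = 33 | 1·1+4·8 = 33
gcd(3,3,4,1,4) = 1

Coefficients: [3, 3, 4, 1, 4]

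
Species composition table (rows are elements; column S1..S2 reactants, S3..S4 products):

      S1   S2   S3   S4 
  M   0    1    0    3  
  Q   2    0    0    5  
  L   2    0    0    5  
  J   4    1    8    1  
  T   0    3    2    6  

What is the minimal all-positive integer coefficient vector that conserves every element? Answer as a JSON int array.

M: 5·0+6·1 = 6 | 3·0+2·3 = 6
Q: 5·2+6·0 = 10 | 3·0+2·5 = 10
L: 5·2+6·0 = 10 | 3·0+2·5 = 10
J: 5·4+6·1 = 26 | 3·8+2·1 = 26
T: 5·0+6·3 = 18 | 3·2+2·6 = 18
gcd(5,6,3,2) = 1

Coefficients: [5, 6, 3, 2]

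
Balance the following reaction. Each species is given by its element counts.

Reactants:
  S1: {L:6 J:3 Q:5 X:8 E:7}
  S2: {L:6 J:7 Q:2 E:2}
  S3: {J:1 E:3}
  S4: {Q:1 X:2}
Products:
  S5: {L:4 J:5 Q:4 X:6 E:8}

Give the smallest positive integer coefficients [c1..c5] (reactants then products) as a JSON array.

Coefficients: [1, 1, 5, 5, 3]

L: 1·6+1·6+5·0+5·0 = 12 | 3·4 = 12
J: 1·3+1·7+5·1+5·0 = 15 | 3·5 = 15
Q: 1·5+1·2+5·0+5·1 = 12 | 3·4 = 12
X: 1·8+1·0+5·0+5·2 = 18 | 3·6 = 18
E: 1·7+1·2+5·3+5·0 = 24 | 3·8 = 24
gcd(1,1,5,5,3) = 1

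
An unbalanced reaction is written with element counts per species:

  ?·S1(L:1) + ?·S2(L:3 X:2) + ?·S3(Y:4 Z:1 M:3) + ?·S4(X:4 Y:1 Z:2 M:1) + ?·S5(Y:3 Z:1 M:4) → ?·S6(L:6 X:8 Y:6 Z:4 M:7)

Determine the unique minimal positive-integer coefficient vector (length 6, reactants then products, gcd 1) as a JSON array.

Coefficients: [6, 6, 1, 5, 5, 4]

L: 6·1+6·3+1·0+5·0+5·0 = 24 | 4·6 = 24
X: 6·0+6·2+1·0+5·4+5·0 = 32 | 4·8 = 32
Y: 6·0+6·0+1·4+5·1+5·3 = 24 | 4·6 = 24
Z: 6·0+6·0+1·1+5·2+5·1 = 16 | 4·4 = 16
M: 6·0+6·0+1·3+5·1+5·4 = 28 | 4·7 = 28
gcd(6,6,1,5,5,4) = 1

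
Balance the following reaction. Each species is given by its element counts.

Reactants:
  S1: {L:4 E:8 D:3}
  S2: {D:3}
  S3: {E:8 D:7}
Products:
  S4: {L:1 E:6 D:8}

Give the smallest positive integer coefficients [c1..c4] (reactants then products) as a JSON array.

Coefficients: [1, 5, 2, 4]

L: 1·4+5·0+2·0 = 4 | 4·1 = 4
E: 1·8+5·0+2·8 = 24 | 4·6 = 24
D: 1·3+5·3+2·7 = 32 | 4·8 = 32
gcd(1,5,2,4) = 1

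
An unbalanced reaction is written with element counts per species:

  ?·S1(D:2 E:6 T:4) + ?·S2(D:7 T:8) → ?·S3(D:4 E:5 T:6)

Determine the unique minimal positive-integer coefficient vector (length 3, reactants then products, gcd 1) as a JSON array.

D: 5·2+2·7 = 24 | 6·4 = 24
E: 5·6+2·0 = 30 | 6·5 = 30
T: 5·4+2·8 = 36 | 6·6 = 36
gcd(5,2,6) = 1

Coefficients: [5, 2, 6]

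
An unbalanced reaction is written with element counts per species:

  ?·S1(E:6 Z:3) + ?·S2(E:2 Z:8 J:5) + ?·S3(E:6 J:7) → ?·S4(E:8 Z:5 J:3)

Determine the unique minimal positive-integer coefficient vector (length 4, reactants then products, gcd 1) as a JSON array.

Coefficients: [4, 1, 1, 4]

E: 4·6+1·2+1·6 = 32 | 4·8 = 32
Z: 4·3+1·8+1·0 = 20 | 4·5 = 20
J: 4·0+1·5+1·7 = 12 | 4·3 = 12
gcd(4,1,1,4) = 1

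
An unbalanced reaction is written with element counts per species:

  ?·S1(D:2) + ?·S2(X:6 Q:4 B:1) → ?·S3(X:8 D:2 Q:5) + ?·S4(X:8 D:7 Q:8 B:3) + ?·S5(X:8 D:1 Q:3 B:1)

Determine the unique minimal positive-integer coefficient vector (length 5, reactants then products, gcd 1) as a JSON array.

X: 5·0+4·6 = 24 | 1·8+1·8+1·8 = 24
D: 5·2+4·0 = 10 | 1·2+1·7+1·1 = 10
Q: 5·0+4·4 = 16 | 1·5+1·8+1·3 = 16
B: 5·0+4·1 = 4 | 1·0+1·3+1·1 = 4
gcd(5,4,1,1,1) = 1

Coefficients: [5, 4, 1, 1, 1]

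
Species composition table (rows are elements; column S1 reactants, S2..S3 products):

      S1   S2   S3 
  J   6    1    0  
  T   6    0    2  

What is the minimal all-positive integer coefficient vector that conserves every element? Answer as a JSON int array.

Coefficients: [1, 6, 3]

J: 1·6 = 6 | 6·1+3·0 = 6
T: 1·6 = 6 | 6·0+3·2 = 6
gcd(1,6,3) = 1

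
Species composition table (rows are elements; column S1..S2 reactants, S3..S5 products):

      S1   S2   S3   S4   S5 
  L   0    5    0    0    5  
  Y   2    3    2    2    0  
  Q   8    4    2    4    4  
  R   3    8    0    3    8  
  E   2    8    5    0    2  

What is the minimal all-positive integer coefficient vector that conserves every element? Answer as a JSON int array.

L: 3·0+4·5 = 20 | 6·0+3·0+4·5 = 20
Y: 3·2+4·3 = 18 | 6·2+3·2+4·0 = 18
Q: 3·8+4·4 = 40 | 6·2+3·4+4·4 = 40
R: 3·3+4·8 = 41 | 6·0+3·3+4·8 = 41
E: 3·2+4·8 = 38 | 6·5+3·0+4·2 = 38
gcd(3,4,6,3,4) = 1

Coefficients: [3, 4, 6, 3, 4]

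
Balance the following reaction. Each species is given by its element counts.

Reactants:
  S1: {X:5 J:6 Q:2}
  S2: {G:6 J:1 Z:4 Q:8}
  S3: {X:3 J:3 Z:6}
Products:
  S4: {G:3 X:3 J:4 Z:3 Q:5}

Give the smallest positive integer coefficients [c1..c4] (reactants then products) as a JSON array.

G: 3·0+3·6+1·0 = 18 | 6·3 = 18
X: 3·5+3·0+1·3 = 18 | 6·3 = 18
J: 3·6+3·1+1·3 = 24 | 6·4 = 24
Z: 3·0+3·4+1·6 = 18 | 6·3 = 18
Q: 3·2+3·8+1·0 = 30 | 6·5 = 30
gcd(3,3,1,6) = 1

Coefficients: [3, 3, 1, 6]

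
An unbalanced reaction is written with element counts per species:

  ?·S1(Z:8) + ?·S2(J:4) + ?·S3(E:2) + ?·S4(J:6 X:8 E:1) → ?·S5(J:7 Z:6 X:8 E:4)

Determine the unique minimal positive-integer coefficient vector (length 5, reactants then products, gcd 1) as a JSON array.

J: 3·0+1·4+6·0+4·6 = 28 | 4·7 = 28
Z: 3·8+1·0+6·0+4·0 = 24 | 4·6 = 24
X: 3·0+1·0+6·0+4·8 = 32 | 4·8 = 32
E: 3·0+1·0+6·2+4·1 = 16 | 4·4 = 16
gcd(3,1,6,4,4) = 1

Coefficients: [3, 1, 6, 4, 4]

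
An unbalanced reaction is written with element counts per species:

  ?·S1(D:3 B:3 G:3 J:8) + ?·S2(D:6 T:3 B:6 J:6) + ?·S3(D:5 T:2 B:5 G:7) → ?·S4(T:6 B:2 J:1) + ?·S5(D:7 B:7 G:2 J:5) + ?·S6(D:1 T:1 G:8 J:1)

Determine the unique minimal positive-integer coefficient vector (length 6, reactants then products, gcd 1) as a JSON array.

D: 3·3+2·6+5·5 = 46 | 2·0+6·7+4·1 = 46
T: 3·0+2·3+5·2 = 16 | 2·6+6·0+4·1 = 16
B: 3·3+2·6+5·5 = 46 | 2·2+6·7+4·0 = 46
G: 3·3+2·0+5·7 = 44 | 2·0+6·2+4·8 = 44
J: 3·8+2·6+5·0 = 36 | 2·1+6·5+4·1 = 36
gcd(3,2,5,2,6,4) = 1

Coefficients: [3, 2, 5, 2, 6, 4]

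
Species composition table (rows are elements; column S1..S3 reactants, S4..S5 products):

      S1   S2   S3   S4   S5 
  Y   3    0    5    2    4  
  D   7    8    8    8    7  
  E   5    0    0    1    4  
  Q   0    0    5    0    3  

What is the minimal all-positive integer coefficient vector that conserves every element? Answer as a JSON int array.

Y: 5·3+2·0+3·5 = 30 | 5·2+5·4 = 30
D: 5·7+2·8+3·8 = 75 | 5·8+5·7 = 75
E: 5·5+2·0+3·0 = 25 | 5·1+5·4 = 25
Q: 5·0+2·0+3·5 = 15 | 5·0+5·3 = 15
gcd(5,2,3,5,5) = 1

Coefficients: [5, 2, 3, 5, 5]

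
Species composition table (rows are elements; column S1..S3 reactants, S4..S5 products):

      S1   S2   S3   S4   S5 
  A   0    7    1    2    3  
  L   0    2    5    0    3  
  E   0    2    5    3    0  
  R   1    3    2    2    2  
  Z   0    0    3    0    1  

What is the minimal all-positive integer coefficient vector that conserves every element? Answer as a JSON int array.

A: 4·0+2·7+1·1 = 15 | 3·2+3·3 = 15
L: 4·0+2·2+1·5 = 9 | 3·0+3·3 = 9
E: 4·0+2·2+1·5 = 9 | 3·3+3·0 = 9
R: 4·1+2·3+1·2 = 12 | 3·2+3·2 = 12
Z: 4·0+2·0+1·3 = 3 | 3·0+3·1 = 3
gcd(4,2,1,3,3) = 1

Coefficients: [4, 2, 1, 3, 3]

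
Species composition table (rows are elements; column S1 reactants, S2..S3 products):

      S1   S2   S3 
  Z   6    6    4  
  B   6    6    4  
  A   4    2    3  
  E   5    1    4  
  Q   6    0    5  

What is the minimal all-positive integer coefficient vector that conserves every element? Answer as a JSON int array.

Z: 5·6 = 30 | 1·6+6·4 = 30
B: 5·6 = 30 | 1·6+6·4 = 30
A: 5·4 = 20 | 1·2+6·3 = 20
E: 5·5 = 25 | 1·1+6·4 = 25
Q: 5·6 = 30 | 1·0+6·5 = 30
gcd(5,1,6) = 1

Coefficients: [5, 1, 6]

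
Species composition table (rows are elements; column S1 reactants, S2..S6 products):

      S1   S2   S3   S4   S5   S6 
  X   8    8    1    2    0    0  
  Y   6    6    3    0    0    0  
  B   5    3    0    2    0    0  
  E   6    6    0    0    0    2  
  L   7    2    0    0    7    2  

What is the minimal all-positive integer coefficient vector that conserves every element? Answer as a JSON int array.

X: 3·8 = 24 | 1·8+4·1+6·2+1·0+6·0 = 24
Y: 3·6 = 18 | 1·6+4·3+6·0+1·0+6·0 = 18
B: 3·5 = 15 | 1·3+4·0+6·2+1·0+6·0 = 15
E: 3·6 = 18 | 1·6+4·0+6·0+1·0+6·2 = 18
L: 3·7 = 21 | 1·2+4·0+6·0+1·7+6·2 = 21
gcd(3,1,4,6,1,6) = 1

Coefficients: [3, 1, 4, 6, 1, 6]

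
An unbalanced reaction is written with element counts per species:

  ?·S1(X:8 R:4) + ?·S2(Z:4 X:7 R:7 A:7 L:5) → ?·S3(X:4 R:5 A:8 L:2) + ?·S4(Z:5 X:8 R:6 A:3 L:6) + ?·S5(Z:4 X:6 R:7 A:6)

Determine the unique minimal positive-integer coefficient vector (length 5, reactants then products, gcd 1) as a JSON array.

Z: 1·0+6·4 = 24 | 3·0+4·5+1·4 = 24
X: 1·8+6·7 = 50 | 3·4+4·8+1·6 = 50
R: 1·4+6·7 = 46 | 3·5+4·6+1·7 = 46
A: 1·0+6·7 = 42 | 3·8+4·3+1·6 = 42
L: 1·0+6·5 = 30 | 3·2+4·6+1·0 = 30
gcd(1,6,3,4,1) = 1

Coefficients: [1, 6, 3, 4, 1]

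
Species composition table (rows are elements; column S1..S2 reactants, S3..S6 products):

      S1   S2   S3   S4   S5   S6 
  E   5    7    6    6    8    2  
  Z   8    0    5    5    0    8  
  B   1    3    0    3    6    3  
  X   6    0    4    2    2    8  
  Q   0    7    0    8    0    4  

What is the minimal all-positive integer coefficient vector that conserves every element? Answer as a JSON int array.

Coefficients: [6, 4, 5, 3, 1, 1]

E: 6·5+4·7 = 58 | 5·6+3·6+1·8+1·2 = 58
Z: 6·8+4·0 = 48 | 5·5+3·5+1·0+1·8 = 48
B: 6·1+4·3 = 18 | 5·0+3·3+1·6+1·3 = 18
X: 6·6+4·0 = 36 | 5·4+3·2+1·2+1·8 = 36
Q: 6·0+4·7 = 28 | 5·0+3·8+1·0+1·4 = 28
gcd(6,4,5,3,1,1) = 1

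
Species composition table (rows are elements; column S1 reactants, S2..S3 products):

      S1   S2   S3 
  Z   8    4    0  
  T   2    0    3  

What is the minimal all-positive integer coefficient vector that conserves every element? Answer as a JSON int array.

Coefficients: [3, 6, 2]

Z: 3·8 = 24 | 6·4+2·0 = 24
T: 3·2 = 6 | 6·0+2·3 = 6
gcd(3,6,2) = 1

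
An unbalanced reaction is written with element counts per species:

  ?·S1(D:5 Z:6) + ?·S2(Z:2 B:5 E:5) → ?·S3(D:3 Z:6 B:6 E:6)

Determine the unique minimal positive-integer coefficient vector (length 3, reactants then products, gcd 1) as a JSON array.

Coefficients: [3, 6, 5]

D: 3·5+6·0 = 15 | 5·3 = 15
Z: 3·6+6·2 = 30 | 5·6 = 30
B: 3·0+6·5 = 30 | 5·6 = 30
E: 3·0+6·5 = 30 | 5·6 = 30
gcd(3,6,5) = 1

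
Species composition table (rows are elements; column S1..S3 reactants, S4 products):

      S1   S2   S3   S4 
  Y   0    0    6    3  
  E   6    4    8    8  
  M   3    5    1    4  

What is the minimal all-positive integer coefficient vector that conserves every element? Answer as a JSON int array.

Coefficients: [2, 3, 3, 6]

Y: 2·0+3·0+3·6 = 18 | 6·3 = 18
E: 2·6+3·4+3·8 = 48 | 6·8 = 48
M: 2·3+3·5+3·1 = 24 | 6·4 = 24
gcd(2,3,3,6) = 1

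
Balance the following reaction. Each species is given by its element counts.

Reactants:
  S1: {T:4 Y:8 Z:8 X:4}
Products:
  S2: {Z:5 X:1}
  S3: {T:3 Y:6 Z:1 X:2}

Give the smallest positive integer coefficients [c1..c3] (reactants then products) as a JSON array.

Coefficients: [3, 4, 4]

T: 3·4 = 12 | 4·0+4·3 = 12
Y: 3·8 = 24 | 4·0+4·6 = 24
Z: 3·8 = 24 | 4·5+4·1 = 24
X: 3·4 = 12 | 4·1+4·2 = 12
gcd(3,4,4) = 1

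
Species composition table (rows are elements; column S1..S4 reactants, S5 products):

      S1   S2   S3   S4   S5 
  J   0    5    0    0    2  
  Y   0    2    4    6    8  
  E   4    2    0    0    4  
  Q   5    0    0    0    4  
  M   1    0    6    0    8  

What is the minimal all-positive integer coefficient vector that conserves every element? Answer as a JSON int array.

Coefficients: [4, 2, 6, 2, 5]

J: 4·0+2·5+6·0+2·0 = 10 | 5·2 = 10
Y: 4·0+2·2+6·4+2·6 = 40 | 5·8 = 40
E: 4·4+2·2+6·0+2·0 = 20 | 5·4 = 20
Q: 4·5+2·0+6·0+2·0 = 20 | 5·4 = 20
M: 4·1+2·0+6·6+2·0 = 40 | 5·8 = 40
gcd(4,2,6,2,5) = 1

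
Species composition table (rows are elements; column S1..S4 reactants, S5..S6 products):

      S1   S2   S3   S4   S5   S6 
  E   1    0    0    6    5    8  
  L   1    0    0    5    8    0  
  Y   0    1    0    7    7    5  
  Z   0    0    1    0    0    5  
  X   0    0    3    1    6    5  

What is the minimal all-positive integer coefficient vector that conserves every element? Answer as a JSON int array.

Coefficients: [6, 5, 5, 2, 2, 1]

E: 6·1+5·0+5·0+2·6 = 18 | 2·5+1·8 = 18
L: 6·1+5·0+5·0+2·5 = 16 | 2·8+1·0 = 16
Y: 6·0+5·1+5·0+2·7 = 19 | 2·7+1·5 = 19
Z: 6·0+5·0+5·1+2·0 = 5 | 2·0+1·5 = 5
X: 6·0+5·0+5·3+2·1 = 17 | 2·6+1·5 = 17
gcd(6,5,5,2,2,1) = 1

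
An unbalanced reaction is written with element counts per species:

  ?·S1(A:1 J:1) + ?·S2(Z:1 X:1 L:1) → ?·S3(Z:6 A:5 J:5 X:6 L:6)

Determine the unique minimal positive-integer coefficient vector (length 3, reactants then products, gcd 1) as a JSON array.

Coefficients: [5, 6, 1]

Z: 5·0+6·1 = 6 | 1·6 = 6
A: 5·1+6·0 = 5 | 1·5 = 5
J: 5·1+6·0 = 5 | 1·5 = 5
X: 5·0+6·1 = 6 | 1·6 = 6
L: 5·0+6·1 = 6 | 1·6 = 6
gcd(5,6,1) = 1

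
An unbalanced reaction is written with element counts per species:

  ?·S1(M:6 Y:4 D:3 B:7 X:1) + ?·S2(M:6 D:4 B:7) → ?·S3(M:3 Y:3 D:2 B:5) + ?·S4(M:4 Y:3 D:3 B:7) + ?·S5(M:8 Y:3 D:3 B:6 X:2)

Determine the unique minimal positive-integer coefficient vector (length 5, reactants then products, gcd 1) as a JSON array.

Coefficients: [6, 1, 2, 3, 3]

M: 6·6+1·6 = 42 | 2·3+3·4+3·8 = 42
Y: 6·4+1·0 = 24 | 2·3+3·3+3·3 = 24
D: 6·3+1·4 = 22 | 2·2+3·3+3·3 = 22
B: 6·7+1·7 = 49 | 2·5+3·7+3·6 = 49
X: 6·1+1·0 = 6 | 2·0+3·0+3·2 = 6
gcd(6,1,2,3,3) = 1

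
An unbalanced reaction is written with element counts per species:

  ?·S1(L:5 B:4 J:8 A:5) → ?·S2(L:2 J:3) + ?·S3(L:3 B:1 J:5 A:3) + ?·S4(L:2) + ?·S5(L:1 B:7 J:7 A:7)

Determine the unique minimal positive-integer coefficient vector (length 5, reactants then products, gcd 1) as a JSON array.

L: 6·5 = 30 | 4·2+3·3+5·2+3·1 = 30
B: 6·4 = 24 | 4·0+3·1+5·0+3·7 = 24
J: 6·8 = 48 | 4·3+3·5+5·0+3·7 = 48
A: 6·5 = 30 | 4·0+3·3+5·0+3·7 = 30
gcd(6,4,3,5,3) = 1

Coefficients: [6, 4, 3, 5, 3]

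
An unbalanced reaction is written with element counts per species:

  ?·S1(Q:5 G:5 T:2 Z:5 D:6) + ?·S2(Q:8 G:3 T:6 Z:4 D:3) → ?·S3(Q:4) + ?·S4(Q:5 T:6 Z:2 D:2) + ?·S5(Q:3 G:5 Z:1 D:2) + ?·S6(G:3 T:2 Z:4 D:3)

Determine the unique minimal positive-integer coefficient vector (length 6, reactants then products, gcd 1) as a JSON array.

Q: 2·5+5·8 = 50 | 6·4+4·5+2·3+5·0 = 50
G: 2·5+5·3 = 25 | 6·0+4·0+2·5+5·3 = 25
T: 2·2+5·6 = 34 | 6·0+4·6+2·0+5·2 = 34
Z: 2·5+5·4 = 30 | 6·0+4·2+2·1+5·4 = 30
D: 2·6+5·3 = 27 | 6·0+4·2+2·2+5·3 = 27
gcd(2,5,6,4,2,5) = 1

Coefficients: [2, 5, 6, 4, 2, 5]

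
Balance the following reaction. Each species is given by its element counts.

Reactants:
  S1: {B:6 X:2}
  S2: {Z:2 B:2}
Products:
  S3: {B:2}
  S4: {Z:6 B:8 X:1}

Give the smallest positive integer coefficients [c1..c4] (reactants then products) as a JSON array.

Z: 1·0+6·2 = 12 | 1·0+2·6 = 12
B: 1·6+6·2 = 18 | 1·2+2·8 = 18
X: 1·2+6·0 = 2 | 1·0+2·1 = 2
gcd(1,6,1,2) = 1

Coefficients: [1, 6, 1, 2]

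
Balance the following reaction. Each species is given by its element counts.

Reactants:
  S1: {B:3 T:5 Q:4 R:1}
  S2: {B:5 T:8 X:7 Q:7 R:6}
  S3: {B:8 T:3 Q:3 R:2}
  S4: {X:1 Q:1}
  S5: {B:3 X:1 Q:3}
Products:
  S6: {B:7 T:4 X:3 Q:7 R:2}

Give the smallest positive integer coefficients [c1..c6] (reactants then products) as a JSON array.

B: 2·3+1·5+2·8+6·0+5·3 = 42 | 6·7 = 42
T: 2·5+1·8+2·3+6·0+5·0 = 24 | 6·4 = 24
X: 2·0+1·7+2·0+6·1+5·1 = 18 | 6·3 = 18
Q: 2·4+1·7+2·3+6·1+5·3 = 42 | 6·7 = 42
R: 2·1+1·6+2·2+6·0+5·0 = 12 | 6·2 = 12
gcd(2,1,2,6,5,6) = 1

Coefficients: [2, 1, 2, 6, 5, 6]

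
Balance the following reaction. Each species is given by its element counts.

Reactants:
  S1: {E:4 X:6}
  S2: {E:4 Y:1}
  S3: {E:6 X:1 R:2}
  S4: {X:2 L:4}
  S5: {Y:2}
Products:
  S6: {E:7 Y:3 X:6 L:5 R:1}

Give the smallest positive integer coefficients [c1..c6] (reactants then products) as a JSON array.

Coefficients: [2, 2, 2, 5, 5, 4]

E: 2·4+2·4+2·6+5·0+5·0 = 28 | 4·7 = 28
Y: 2·0+2·1+2·0+5·0+5·2 = 12 | 4·3 = 12
X: 2·6+2·0+2·1+5·2+5·0 = 24 | 4·6 = 24
L: 2·0+2·0+2·0+5·4+5·0 = 20 | 4·5 = 20
R: 2·0+2·0+2·2+5·0+5·0 = 4 | 4·1 = 4
gcd(2,2,2,5,5,4) = 1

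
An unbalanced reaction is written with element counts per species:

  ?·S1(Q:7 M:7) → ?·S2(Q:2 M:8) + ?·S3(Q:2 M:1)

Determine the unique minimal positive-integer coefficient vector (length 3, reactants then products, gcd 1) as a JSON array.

Q: 2·7 = 14 | 1·2+6·2 = 14
M: 2·7 = 14 | 1·8+6·1 = 14
gcd(2,1,6) = 1

Coefficients: [2, 1, 6]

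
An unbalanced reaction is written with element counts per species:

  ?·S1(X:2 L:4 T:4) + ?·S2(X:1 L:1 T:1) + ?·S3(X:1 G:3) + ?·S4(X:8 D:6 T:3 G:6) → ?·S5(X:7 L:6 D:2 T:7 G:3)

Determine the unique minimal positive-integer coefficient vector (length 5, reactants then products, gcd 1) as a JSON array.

X: 3·2+6·1+1·1+1·8 = 21 | 3·7 = 21
L: 3·4+6·1+1·0+1·0 = 18 | 3·6 = 18
D: 3·0+6·0+1·0+1·6 = 6 | 3·2 = 6
T: 3·4+6·1+1·0+1·3 = 21 | 3·7 = 21
G: 3·0+6·0+1·3+1·6 = 9 | 3·3 = 9
gcd(3,6,1,1,3) = 1

Coefficients: [3, 6, 1, 1, 3]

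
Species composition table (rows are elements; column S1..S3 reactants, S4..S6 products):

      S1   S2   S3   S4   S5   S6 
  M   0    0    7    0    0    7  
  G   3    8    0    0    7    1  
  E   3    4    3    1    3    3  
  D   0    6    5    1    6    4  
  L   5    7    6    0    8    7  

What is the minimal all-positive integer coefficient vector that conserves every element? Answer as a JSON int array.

Coefficients: [1, 1, 4, 4, 1, 4]

M: 1·0+1·0+4·7 = 28 | 4·0+1·0+4·7 = 28
G: 1·3+1·8+4·0 = 11 | 4·0+1·7+4·1 = 11
E: 1·3+1·4+4·3 = 19 | 4·1+1·3+4·3 = 19
D: 1·0+1·6+4·5 = 26 | 4·1+1·6+4·4 = 26
L: 1·5+1·7+4·6 = 36 | 4·0+1·8+4·7 = 36
gcd(1,1,4,4,1,4) = 1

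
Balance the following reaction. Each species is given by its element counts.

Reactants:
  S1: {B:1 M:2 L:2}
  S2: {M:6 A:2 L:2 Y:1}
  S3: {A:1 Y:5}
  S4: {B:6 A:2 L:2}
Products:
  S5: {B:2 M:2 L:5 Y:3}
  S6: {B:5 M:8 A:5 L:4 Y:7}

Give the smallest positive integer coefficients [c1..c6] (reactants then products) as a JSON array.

Coefficients: [6, 4, 6, 3, 2, 4]

B: 6·1+4·0+6·0+3·6 = 24 | 2·2+4·5 = 24
M: 6·2+4·6+6·0+3·0 = 36 | 2·2+4·8 = 36
A: 6·0+4·2+6·1+3·2 = 20 | 2·0+4·5 = 20
L: 6·2+4·2+6·0+3·2 = 26 | 2·5+4·4 = 26
Y: 6·0+4·1+6·5+3·0 = 34 | 2·3+4·7 = 34
gcd(6,4,6,3,2,4) = 1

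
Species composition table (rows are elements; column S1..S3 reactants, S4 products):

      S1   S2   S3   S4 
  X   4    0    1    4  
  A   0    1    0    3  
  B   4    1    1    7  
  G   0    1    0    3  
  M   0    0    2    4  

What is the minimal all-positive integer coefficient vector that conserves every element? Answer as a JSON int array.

Coefficients: [1, 6, 4, 2]

X: 1·4+6·0+4·1 = 8 | 2·4 = 8
A: 1·0+6·1+4·0 = 6 | 2·3 = 6
B: 1·4+6·1+4·1 = 14 | 2·7 = 14
G: 1·0+6·1+4·0 = 6 | 2·3 = 6
M: 1·0+6·0+4·2 = 8 | 2·4 = 8
gcd(1,6,4,2) = 1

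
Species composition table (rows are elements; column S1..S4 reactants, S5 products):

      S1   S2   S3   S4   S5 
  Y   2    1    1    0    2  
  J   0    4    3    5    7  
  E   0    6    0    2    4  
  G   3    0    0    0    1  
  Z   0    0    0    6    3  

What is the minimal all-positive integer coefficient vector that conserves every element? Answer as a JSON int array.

Coefficients: [2, 3, 5, 3, 6]

Y: 2·2+3·1+5·1+3·0 = 12 | 6·2 = 12
J: 2·0+3·4+5·3+3·5 = 42 | 6·7 = 42
E: 2·0+3·6+5·0+3·2 = 24 | 6·4 = 24
G: 2·3+3·0+5·0+3·0 = 6 | 6·1 = 6
Z: 2·0+3·0+5·0+3·6 = 18 | 6·3 = 18
gcd(2,3,5,3,6) = 1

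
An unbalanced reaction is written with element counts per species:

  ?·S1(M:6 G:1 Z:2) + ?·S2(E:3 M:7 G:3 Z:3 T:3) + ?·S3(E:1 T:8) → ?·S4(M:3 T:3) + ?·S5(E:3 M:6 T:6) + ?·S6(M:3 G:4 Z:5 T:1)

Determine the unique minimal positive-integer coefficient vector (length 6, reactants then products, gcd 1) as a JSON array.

Coefficients: [3, 3, 3, 2, 4, 3]

E: 3·0+3·3+3·1 = 12 | 2·0+4·3+3·0 = 12
M: 3·6+3·7+3·0 = 39 | 2·3+4·6+3·3 = 39
G: 3·1+3·3+3·0 = 12 | 2·0+4·0+3·4 = 12
Z: 3·2+3·3+3·0 = 15 | 2·0+4·0+3·5 = 15
T: 3·0+3·3+3·8 = 33 | 2·3+4·6+3·1 = 33
gcd(3,3,3,2,4,3) = 1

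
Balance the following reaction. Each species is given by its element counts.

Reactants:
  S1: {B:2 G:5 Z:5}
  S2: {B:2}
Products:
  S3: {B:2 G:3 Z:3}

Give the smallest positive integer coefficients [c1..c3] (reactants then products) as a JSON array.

B: 3·2+2·2 = 10 | 5·2 = 10
G: 3·5+2·0 = 15 | 5·3 = 15
Z: 3·5+2·0 = 15 | 5·3 = 15
gcd(3,2,5) = 1

Coefficients: [3, 2, 5]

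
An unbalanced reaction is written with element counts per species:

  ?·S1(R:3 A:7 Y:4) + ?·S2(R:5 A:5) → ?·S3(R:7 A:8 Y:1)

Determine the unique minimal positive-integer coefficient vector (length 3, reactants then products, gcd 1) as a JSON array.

Coefficients: [1, 5, 4]

R: 1·3+5·5 = 28 | 4·7 = 28
A: 1·7+5·5 = 32 | 4·8 = 32
Y: 1·4+5·0 = 4 | 4·1 = 4
gcd(1,5,4) = 1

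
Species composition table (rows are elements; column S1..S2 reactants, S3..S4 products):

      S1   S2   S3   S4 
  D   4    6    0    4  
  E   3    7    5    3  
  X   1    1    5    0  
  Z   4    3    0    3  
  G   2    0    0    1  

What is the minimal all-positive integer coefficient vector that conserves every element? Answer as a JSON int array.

D: 3·4+2·6 = 24 | 1·0+6·4 = 24
E: 3·3+2·7 = 23 | 1·5+6·3 = 23
X: 3·1+2·1 = 5 | 1·5+6·0 = 5
Z: 3·4+2·3 = 18 | 1·0+6·3 = 18
G: 3·2+2·0 = 6 | 1·0+6·1 = 6
gcd(3,2,1,6) = 1

Coefficients: [3, 2, 1, 6]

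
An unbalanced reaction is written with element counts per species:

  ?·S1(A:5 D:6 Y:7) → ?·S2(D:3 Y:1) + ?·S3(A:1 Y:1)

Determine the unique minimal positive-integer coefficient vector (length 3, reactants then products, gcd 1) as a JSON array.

Coefficients: [1, 2, 5]

A: 1·5 = 5 | 2·0+5·1 = 5
D: 1·6 = 6 | 2·3+5·0 = 6
Y: 1·7 = 7 | 2·1+5·1 = 7
gcd(1,2,5) = 1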